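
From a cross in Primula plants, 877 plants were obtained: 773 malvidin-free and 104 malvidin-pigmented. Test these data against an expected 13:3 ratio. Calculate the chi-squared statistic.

Expected counts for N = 877 under a 13:3 ratio (total parts = 16):
  malvidin-free: 877 × 13/16 = 712.5625
  malvidin-pigmented: 877 × 3/16 = 164.4375
χ² = Σ (O − E)² / E
  malvidin-free: (773 − 712.5625)² / 712.5625 = 5.1261
  malvidin-pigmented: (104 − 164.4375)² / 164.4375 = 22.2133
χ² = 5.1261 + 22.2133 = 27.3394 ≈ 27.339

27.339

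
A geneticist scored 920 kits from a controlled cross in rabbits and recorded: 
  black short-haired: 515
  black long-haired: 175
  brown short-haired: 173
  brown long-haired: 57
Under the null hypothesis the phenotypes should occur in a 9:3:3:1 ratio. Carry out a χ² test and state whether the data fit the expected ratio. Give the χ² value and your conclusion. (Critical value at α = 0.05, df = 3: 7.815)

0.054; consistent

The 9:3:3:1 ratio has 16 parts, so with N = 920 the expected counts are:
  black short-haired: 920 × 9/16 = 517.5
  black long-haired: 920 × 3/16 = 172.5
  brown short-haired: 920 × 3/16 = 172.5
  brown long-haired: 920 × 1/16 = 57.5
χ² = Σ (O − E)² / E
  black short-haired: (515 − 517.5)² / 517.5 = 0.0121
  black long-haired: (175 − 172.5)² / 172.5 = 0.0362
  brown short-haired: (173 − 172.5)² / 172.5 = 0.0014
  brown long-haired: (57 − 57.5)² / 57.5 = 0.0043
χ² = 0.0121 + 0.0362 + 0.0014 + 0.0043 = 0.054
Degrees of freedom = 4 − 1 = 3; critical value at α = 0.05 is 7.815.
Since 0.054 < 7.815, we fail to reject the null hypothesis — the data are consistent with the 9:3:3:1 ratio.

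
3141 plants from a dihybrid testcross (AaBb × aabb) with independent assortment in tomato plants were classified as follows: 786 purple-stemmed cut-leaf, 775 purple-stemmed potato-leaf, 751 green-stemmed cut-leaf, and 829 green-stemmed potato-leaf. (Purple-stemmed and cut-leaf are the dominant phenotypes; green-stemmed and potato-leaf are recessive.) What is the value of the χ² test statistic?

A dihybrid testcross with independent assortment gives a 1:1:1:1 ratio.
Under the 1:1:1:1 hypothesis (Σ ratio = 4, N = 3141):
  purple-stemmed cut-leaf: 3141 × 1/4 = 785.25
  purple-stemmed potato-leaf: 3141 × 1/4 = 785.25
  green-stemmed cut-leaf: 3141 × 1/4 = 785.25
  green-stemmed potato-leaf: 3141 × 1/4 = 785.25
χ² = Σ (O − E)² / E
  purple-stemmed cut-leaf: (786 − 785.25)² / 785.25 = 0.0007
  purple-stemmed potato-leaf: (775 − 785.25)² / 785.25 = 0.1338
  green-stemmed cut-leaf: (751 − 785.25)² / 785.25 = 1.4939
  green-stemmed potato-leaf: (829 − 785.25)² / 785.25 = 2.4375
χ² = 0.0007 + 0.1338 + 1.4939 + 2.4375 = 4.0659 ≈ 4.066

4.066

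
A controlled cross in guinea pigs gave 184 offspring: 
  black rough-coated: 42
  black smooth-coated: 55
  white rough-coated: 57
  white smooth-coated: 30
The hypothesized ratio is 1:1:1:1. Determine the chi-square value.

10.304

Expected counts for N = 184 under a 1:1:1:1 ratio (total parts = 4):
  black rough-coated: 184 × 1/4 = 46
  black smooth-coated: 184 × 1/4 = 46
  white rough-coated: 184 × 1/4 = 46
  white smooth-coated: 184 × 1/4 = 46
χ² = Σ (O − E)² / E
  black rough-coated: (42 − 46)² / 46 = 0.3478
  black smooth-coated: (55 − 46)² / 46 = 1.7609
  white rough-coated: (57 − 46)² / 46 = 2.6304
  white smooth-coated: (30 − 46)² / 46 = 5.5652
χ² = 0.3478 + 1.7609 + 2.6304 + 5.5652 = 10.3043 ≈ 10.304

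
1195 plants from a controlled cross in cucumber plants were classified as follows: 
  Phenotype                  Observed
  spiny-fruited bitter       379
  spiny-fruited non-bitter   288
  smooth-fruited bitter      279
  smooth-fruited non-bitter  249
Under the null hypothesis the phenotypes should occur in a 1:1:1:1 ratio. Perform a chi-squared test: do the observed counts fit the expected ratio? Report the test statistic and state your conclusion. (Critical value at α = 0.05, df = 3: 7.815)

Under the 1:1:1:1 hypothesis (Σ ratio = 4, N = 1195):
  spiny-fruited bitter: 1195 × 1/4 = 298.75
  spiny-fruited non-bitter: 1195 × 1/4 = 298.75
  smooth-fruited bitter: 1195 × 1/4 = 298.75
  smooth-fruited non-bitter: 1195 × 1/4 = 298.75
χ² = Σ (O − E)² / E
  spiny-fruited bitter: (379 − 298.75)² / 298.75 = 21.5567
  spiny-fruited non-bitter: (288 − 298.75)² / 298.75 = 0.3868
  smooth-fruited bitter: (279 − 298.75)² / 298.75 = 1.3056
  smooth-fruited non-bitter: (249 − 298.75)² / 298.75 = 8.2847
χ² = 21.5567 + 0.3868 + 1.3056 + 8.2847 = 31.5338 ≈ 31.534
Degrees of freedom = 4 − 1 = 3; critical value at α = 0.05 is 7.815.
Since 31.534 > 7.815, we reject the null hypothesis — the data do not fit the 1:1:1:1 ratio.

31.534; not consistent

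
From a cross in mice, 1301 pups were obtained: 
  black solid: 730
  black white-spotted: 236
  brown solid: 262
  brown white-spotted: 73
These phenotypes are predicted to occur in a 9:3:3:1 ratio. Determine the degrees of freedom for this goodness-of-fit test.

A goodness-of-fit test with 4 phenotype classes has df = 4 − 1 = 3.

3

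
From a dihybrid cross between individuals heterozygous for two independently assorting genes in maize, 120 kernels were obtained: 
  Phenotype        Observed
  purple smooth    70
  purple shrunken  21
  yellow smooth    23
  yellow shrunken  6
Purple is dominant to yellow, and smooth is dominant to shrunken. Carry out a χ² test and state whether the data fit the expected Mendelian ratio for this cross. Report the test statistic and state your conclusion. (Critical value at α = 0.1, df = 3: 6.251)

0.504; consistent

A dihybrid F₂ with independent assortment and complete dominance at both loci gives a 9:3:3:1 phenotypic ratio.
Under the 9:3:3:1 hypothesis (Σ ratio = 16, N = 120):
  purple smooth: 120 × 9/16 = 67.5
  purple shrunken: 120 × 3/16 = 22.5
  yellow smooth: 120 × 3/16 = 22.5
  yellow shrunken: 120 × 1/16 = 7.5
χ² = Σ (O − E)² / E
  purple smooth: (70 − 67.5)² / 67.5 = 0.0926
  purple shrunken: (21 − 22.5)² / 22.5 = 0.1000
  yellow smooth: (23 − 22.5)² / 22.5 = 0.0111
  yellow shrunken: (6 − 7.5)² / 7.5 = 0.3000
χ² = 0.0926 + 0.1000 + 0.0111 + 0.3000 = 0.5037 ≈ 0.504
Degrees of freedom = 4 − 1 = 3; critical value at α = 0.1 is 6.251.
Since 0.504 < 6.251, we fail to reject the null hypothesis — the data are consistent with the 9:3:3:1 ratio.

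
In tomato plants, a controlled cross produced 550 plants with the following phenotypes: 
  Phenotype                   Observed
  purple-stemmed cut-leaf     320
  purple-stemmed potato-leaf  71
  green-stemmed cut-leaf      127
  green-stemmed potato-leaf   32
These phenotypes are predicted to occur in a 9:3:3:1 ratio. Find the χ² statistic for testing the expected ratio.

16.064

The 9:3:3:1 ratio has 16 parts, so with N = 550 the expected counts are:
  purple-stemmed cut-leaf: 550 × 9/16 = 309.375
  purple-stemmed potato-leaf: 550 × 3/16 = 103.125
  green-stemmed cut-leaf: 550 × 3/16 = 103.125
  green-stemmed potato-leaf: 550 × 1/16 = 34.375
χ² = Σ (O − E)² / E
  purple-stemmed cut-leaf: (320 − 309.375)² / 309.375 = 0.3649
  purple-stemmed potato-leaf: (71 − 103.125)² / 103.125 = 10.0074
  green-stemmed cut-leaf: (127 − 103.125)² / 103.125 = 5.5274
  green-stemmed potato-leaf: (32 − 34.375)² / 34.375 = 0.1641
χ² = 0.3649 + 10.0074 + 5.5274 + 0.1641 = 16.0638 ≈ 16.064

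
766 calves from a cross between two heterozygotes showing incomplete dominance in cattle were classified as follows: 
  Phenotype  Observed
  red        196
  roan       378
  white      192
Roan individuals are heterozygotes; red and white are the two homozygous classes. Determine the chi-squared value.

0.172

With incomplete dominance, a heterozygote × heterozygote cross gives a 1:2:1 phenotypic ratio.
Under the 1:2:1 hypothesis (Σ ratio = 4, N = 766):
  red: 766 × 1/4 = 191.5
  roan: 766 × 2/4 = 383
  white: 766 × 1/4 = 191.5
χ² = Σ (O − E)² / E
  red: (196 − 191.5)² / 191.5 = 0.1057
  roan: (378 − 383)² / 383 = 0.0653
  white: (192 − 191.5)² / 191.5 = 0.0013
χ² = 0.1057 + 0.0653 + 0.0013 = 0.1723 ≈ 0.172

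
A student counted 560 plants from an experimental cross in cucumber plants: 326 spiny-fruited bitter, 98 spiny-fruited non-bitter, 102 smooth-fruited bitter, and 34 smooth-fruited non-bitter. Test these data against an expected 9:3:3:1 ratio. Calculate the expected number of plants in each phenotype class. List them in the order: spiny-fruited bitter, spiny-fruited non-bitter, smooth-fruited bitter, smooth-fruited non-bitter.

315, 105, 105, 35

Expected counts for N = 560 under a 9:3:3:1 ratio (total parts = 16):
  spiny-fruited bitter: 560 × 9/16 = 315
  spiny-fruited non-bitter: 560 × 3/16 = 105
  smooth-fruited bitter: 560 × 3/16 = 105
  smooth-fruited non-bitter: 560 × 1/16 = 35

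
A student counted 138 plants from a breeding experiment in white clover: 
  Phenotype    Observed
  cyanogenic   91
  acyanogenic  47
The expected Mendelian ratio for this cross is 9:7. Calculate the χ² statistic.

Total ratio parts = 16. Expected numbers out of 138:
  cyanogenic: 138 × 9/16 = 77.625
  acyanogenic: 138 × 7/16 = 60.375
χ² = Σ (O − E)² / E
  cyanogenic: (91 − 77.625)² / 77.625 = 2.3045
  acyanogenic: (47 − 60.375)² / 60.375 = 2.9630
χ² = 2.3045 + 2.9630 = 5.2675 ≈ 5.268

5.268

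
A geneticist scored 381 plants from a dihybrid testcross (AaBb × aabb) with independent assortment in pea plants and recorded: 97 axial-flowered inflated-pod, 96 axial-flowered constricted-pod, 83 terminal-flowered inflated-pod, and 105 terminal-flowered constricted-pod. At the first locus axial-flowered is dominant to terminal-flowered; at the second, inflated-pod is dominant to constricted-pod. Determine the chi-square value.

2.612

A dihybrid testcross with independent assortment gives a 1:1:1:1 ratio.
Under the 1:1:1:1 hypothesis (Σ ratio = 4, N = 381):
  axial-flowered inflated-pod: 381 × 1/4 = 95.25
  axial-flowered constricted-pod: 381 × 1/4 = 95.25
  terminal-flowered inflated-pod: 381 × 1/4 = 95.25
  terminal-flowered constricted-pod: 381 × 1/4 = 95.25
χ² = Σ (O − E)² / E
  axial-flowered inflated-pod: (97 − 95.25)² / 95.25 = 0.0322
  axial-flowered constricted-pod: (96 − 95.25)² / 95.25 = 0.0059
  terminal-flowered inflated-pod: (83 − 95.25)² / 95.25 = 1.5755
  terminal-flowered constricted-pod: (105 − 95.25)² / 95.25 = 0.9980
χ² = 0.0322 + 0.0059 + 1.5755 + 0.9980 = 2.6116 ≈ 2.612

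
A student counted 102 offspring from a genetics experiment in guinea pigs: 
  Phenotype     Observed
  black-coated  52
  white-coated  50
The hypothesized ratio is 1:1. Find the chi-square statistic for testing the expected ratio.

0.039

Expected counts for N = 102 under a 1:1 ratio (total parts = 2):
  black-coated: 102 × 1/2 = 51
  white-coated: 102 × 1/2 = 51
χ² = Σ (O − E)² / E
  black-coated: (52 − 51)² / 51 = 0.0196
  white-coated: (50 − 51)² / 51 = 0.0196
χ² = 0.0196 + 0.0196 = 0.0392 ≈ 0.039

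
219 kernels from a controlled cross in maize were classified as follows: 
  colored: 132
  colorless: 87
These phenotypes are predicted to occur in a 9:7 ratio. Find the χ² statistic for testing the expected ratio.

The 9:7 ratio has 16 parts, so with N = 219 the expected counts are:
  colored: 219 × 9/16 = 123.1875
  colorless: 219 × 7/16 = 95.8125
χ² = Σ (O − E)² / E
  colored: (132 − 123.1875)² / 123.1875 = 0.6304
  colorless: (87 − 95.8125)² / 95.8125 = 0.8105
χ² = 0.6304 + 0.8105 = 1.4409 ≈ 1.441

1.441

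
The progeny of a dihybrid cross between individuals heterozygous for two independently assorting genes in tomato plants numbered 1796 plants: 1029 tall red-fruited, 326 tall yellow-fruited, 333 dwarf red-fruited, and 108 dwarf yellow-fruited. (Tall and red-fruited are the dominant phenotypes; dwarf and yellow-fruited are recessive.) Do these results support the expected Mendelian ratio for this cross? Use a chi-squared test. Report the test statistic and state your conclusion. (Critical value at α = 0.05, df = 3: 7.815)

A dihybrid F₂ with independent assortment and complete dominance at both loci gives a 9:3:3:1 phenotypic ratio.
The 9:3:3:1 ratio has 16 parts, so with N = 1796 the expected counts are:
  tall red-fruited: 1796 × 9/16 = 1010.25
  tall yellow-fruited: 1796 × 3/16 = 336.75
  dwarf red-fruited: 1796 × 3/16 = 336.75
  dwarf yellow-fruited: 1796 × 1/16 = 112.25
χ² = Σ (O − E)² / E
  tall red-fruited: (1029 − 1010.25)² / 1010.25 = 0.3480
  tall yellow-fruited: (326 − 336.75)² / 336.75 = 0.3432
  dwarf red-fruited: (333 − 336.75)² / 336.75 = 0.0418
  dwarf yellow-fruited: (108 − 112.25)² / 112.25 = 0.1609
χ² = 0.3480 + 0.3432 + 0.0418 + 0.1609 = 0.8939 ≈ 0.894
Degrees of freedom = 4 − 1 = 3; critical value at α = 0.05 is 7.815.
Since 0.894 < 7.815, we fail to reject the null hypothesis — the data are consistent with the 9:3:3:1 ratio.

0.894; consistent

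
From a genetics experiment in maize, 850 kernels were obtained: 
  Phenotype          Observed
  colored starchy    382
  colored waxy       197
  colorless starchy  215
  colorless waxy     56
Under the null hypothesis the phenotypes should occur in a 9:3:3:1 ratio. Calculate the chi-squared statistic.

47.778

Expected counts for N = 850 under a 9:3:3:1 ratio (total parts = 16):
  colored starchy: 850 × 9/16 = 478.125
  colored waxy: 850 × 3/16 = 159.375
  colorless starchy: 850 × 3/16 = 159.375
  colorless waxy: 850 × 1/16 = 53.125
χ² = Σ (O − E)² / E
  colored starchy: (382 − 478.125)² / 478.125 = 19.3255
  colored waxy: (197 − 159.375)² / 159.375 = 8.8825
  colorless starchy: (215 − 159.375)² / 159.375 = 19.4142
  colorless waxy: (56 − 53.125)² / 53.125 = 0.1556
χ² = 19.3255 + 8.8825 + 19.4142 + 0.1556 = 47.7778 ≈ 47.778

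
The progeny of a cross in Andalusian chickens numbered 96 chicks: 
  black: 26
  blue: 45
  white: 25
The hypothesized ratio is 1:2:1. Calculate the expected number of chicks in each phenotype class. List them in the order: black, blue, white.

24, 48, 24

Under the 1:2:1 hypothesis (Σ ratio = 4, N = 96):
  black: 96 × 1/4 = 24
  blue: 96 × 2/4 = 48
  white: 96 × 1/4 = 24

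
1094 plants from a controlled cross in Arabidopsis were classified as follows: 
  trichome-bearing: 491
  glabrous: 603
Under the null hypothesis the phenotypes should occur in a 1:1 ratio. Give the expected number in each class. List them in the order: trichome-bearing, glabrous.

547, 547

Total ratio parts = 2. Expected numbers out of 1094:
  trichome-bearing: 1094 × 1/2 = 547
  glabrous: 1094 × 1/2 = 547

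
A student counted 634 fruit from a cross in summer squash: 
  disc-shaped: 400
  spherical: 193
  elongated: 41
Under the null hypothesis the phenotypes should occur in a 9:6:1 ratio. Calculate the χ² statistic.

13.746

Under the 9:6:1 hypothesis (Σ ratio = 16, N = 634):
  disc-shaped: 634 × 9/16 = 356.625
  spherical: 634 × 6/16 = 237.75
  elongated: 634 × 1/16 = 39.625
χ² = Σ (O − E)² / E
  disc-shaped: (400 − 356.625)² / 356.625 = 5.2755
  spherical: (193 − 237.75)² / 237.75 = 8.4230
  elongated: (41 − 39.625)² / 39.625 = 0.0477
χ² = 5.2755 + 8.4230 + 0.0477 = 13.7462 ≈ 13.746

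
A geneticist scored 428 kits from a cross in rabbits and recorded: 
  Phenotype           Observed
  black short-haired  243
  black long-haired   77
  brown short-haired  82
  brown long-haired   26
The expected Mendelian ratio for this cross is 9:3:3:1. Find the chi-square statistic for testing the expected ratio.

0.212

Expected counts for N = 428 under a 9:3:3:1 ratio (total parts = 16):
  black short-haired: 428 × 9/16 = 240.75
  black long-haired: 428 × 3/16 = 80.25
  brown short-haired: 428 × 3/16 = 80.25
  brown long-haired: 428 × 1/16 = 26.75
χ² = Σ (O − E)² / E
  black short-haired: (243 − 240.75)² / 240.75 = 0.0210
  black long-haired: (77 − 80.25)² / 80.25 = 0.1316
  brown short-haired: (82 − 80.25)² / 80.25 = 0.0382
  brown long-haired: (26 − 26.75)² / 26.75 = 0.0210
χ² = 0.0210 + 0.1316 + 0.0382 + 0.0210 = 0.2118 ≈ 0.212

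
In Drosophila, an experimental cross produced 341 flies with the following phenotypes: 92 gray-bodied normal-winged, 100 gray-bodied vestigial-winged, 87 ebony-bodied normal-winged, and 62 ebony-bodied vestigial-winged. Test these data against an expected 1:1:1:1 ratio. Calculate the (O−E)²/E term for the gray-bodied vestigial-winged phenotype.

2.552

Under the 1:1:1:1 hypothesis (Σ ratio = 4, N = 341):
  gray-bodied normal-winged: 341 × 1/4 = 85.25
  gray-bodied vestigial-winged: 341 × 1/4 = 85.25
  ebony-bodied normal-winged: 341 × 1/4 = 85.25
  ebony-bodied vestigial-winged: 341 × 1/4 = 85.25
Contribution of gray-bodied vestigial-winged: (100 − 85.25)² / 85.25 = 2.5521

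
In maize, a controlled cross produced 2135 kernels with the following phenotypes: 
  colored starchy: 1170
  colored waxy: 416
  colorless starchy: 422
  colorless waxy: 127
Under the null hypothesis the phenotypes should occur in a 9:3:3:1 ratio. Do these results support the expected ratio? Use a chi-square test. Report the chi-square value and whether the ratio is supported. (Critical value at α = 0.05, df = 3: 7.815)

Expected counts for N = 2135 under a 9:3:3:1 ratio (total parts = 16):
  colored starchy: 2135 × 9/16 = 1200.9375
  colored waxy: 2135 × 3/16 = 400.3125
  colorless starchy: 2135 × 3/16 = 400.3125
  colorless waxy: 2135 × 1/16 = 133.4375
χ² = Σ (O − E)² / E
  colored starchy: (1170 − 1200.9375)² / 1200.9375 = 0.7970
  colored waxy: (416 − 400.3125)² / 400.3125 = 0.6148
  colorless starchy: (422 − 400.3125)² / 400.3125 = 1.1750
  colorless waxy: (127 − 133.4375)² / 133.4375 = 0.3106
χ² = 0.7970 + 0.6148 + 1.1750 + 0.3106 = 2.8974 ≈ 2.897
Degrees of freedom = 4 − 1 = 3; critical value at α = 0.05 is 7.815.
Since 2.897 < 7.815, we fail to reject the null hypothesis — the data are consistent with the 9:3:3:1 ratio.

2.897; consistent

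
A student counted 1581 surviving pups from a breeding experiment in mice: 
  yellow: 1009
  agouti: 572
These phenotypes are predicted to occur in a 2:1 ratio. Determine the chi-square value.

Total ratio parts = 3. Expected numbers out of 1581:
  yellow: 1581 × 2/3 = 1054
  agouti: 1581 × 1/3 = 527
χ² = Σ (O − E)² / E
  yellow: (1009 − 1054)² / 1054 = 1.9213
  agouti: (572 − 527)² / 527 = 3.8425
χ² = 1.9213 + 3.8425 = 5.7638 ≈ 5.764

5.764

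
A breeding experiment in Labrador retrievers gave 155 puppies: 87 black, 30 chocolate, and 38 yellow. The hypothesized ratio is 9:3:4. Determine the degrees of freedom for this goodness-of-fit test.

A goodness-of-fit test with 3 phenotype classes has df = 3 − 1 = 2.

2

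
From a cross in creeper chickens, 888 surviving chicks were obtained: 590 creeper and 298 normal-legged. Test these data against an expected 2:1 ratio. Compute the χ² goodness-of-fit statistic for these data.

0.020

Total ratio parts = 3. Expected numbers out of 888:
  creeper: 888 × 2/3 = 592
  normal-legged: 888 × 1/3 = 296
χ² = Σ (O − E)² / E
  creeper: (590 − 592)² / 592 = 0.0068
  normal-legged: (298 − 296)² / 296 = 0.0135
χ² = 0.0068 + 0.0135 = 0.0203 ≈ 0.020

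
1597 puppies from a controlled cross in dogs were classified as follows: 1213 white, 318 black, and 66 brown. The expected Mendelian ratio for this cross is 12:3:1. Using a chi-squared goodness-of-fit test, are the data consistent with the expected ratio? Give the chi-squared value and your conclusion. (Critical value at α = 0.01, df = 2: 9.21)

12.799; not consistent

Under the 12:3:1 hypothesis (Σ ratio = 16, N = 1597):
  white: 1597 × 12/16 = 1197.75
  black: 1597 × 3/16 = 299.4375
  brown: 1597 × 1/16 = 99.8125
χ² = Σ (O − E)² / E
  white: (1213 − 1197.75)² / 1197.75 = 0.1942
  black: (318 − 299.4375)² / 299.4375 = 1.1507
  brown: (66 − 99.8125)² / 99.8125 = 11.4543
χ² = 0.1942 + 1.1507 + 11.4543 = 12.7992 ≈ 12.799
Degrees of freedom = 3 − 1 = 2; critical value at α = 0.01 is 9.21.
Since 12.799 > 9.21, we reject the null hypothesis — the data do not fit the 12:3:1 ratio.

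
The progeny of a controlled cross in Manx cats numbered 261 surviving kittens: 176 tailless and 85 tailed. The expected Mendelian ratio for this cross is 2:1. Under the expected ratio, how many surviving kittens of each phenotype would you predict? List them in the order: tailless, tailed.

Expected counts for N = 261 under a 2:1 ratio (total parts = 3):
  tailless: 261 × 2/3 = 174
  tailed: 261 × 1/3 = 87

174, 87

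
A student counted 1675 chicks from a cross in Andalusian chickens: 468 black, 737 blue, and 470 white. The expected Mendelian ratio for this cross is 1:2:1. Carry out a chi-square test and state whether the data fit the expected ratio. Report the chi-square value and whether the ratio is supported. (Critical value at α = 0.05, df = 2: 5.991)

Expected counts for N = 1675 under a 1:2:1 ratio (total parts = 4):
  black: 1675 × 1/4 = 418.75
  blue: 1675 × 2/4 = 837.5
  white: 1675 × 1/4 = 418.75
χ² = Σ (O − E)² / E
  black: (468 − 418.75)² / 418.75 = 5.7924
  blue: (737 − 837.5)² / 837.5 = 12.0600
  white: (470 − 418.75)² / 418.75 = 6.2724
χ² = 5.7924 + 12.0600 + 6.2724 = 24.1248 ≈ 24.125
Degrees of freedom = 3 − 1 = 2; critical value at α = 0.05 is 5.991.
Since 24.125 > 5.991, we reject the null hypothesis — the data do not fit the 1:2:1 ratio.

24.125; not consistent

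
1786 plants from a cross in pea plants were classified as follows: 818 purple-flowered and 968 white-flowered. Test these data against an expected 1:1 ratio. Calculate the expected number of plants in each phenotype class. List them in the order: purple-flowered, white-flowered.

893, 893

The 1:1 ratio has 2 parts, so with N = 1786 the expected counts are:
  purple-flowered: 1786 × 1/2 = 893
  white-flowered: 1786 × 1/2 = 893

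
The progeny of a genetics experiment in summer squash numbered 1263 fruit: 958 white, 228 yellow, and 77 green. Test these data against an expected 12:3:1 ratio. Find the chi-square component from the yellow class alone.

0.328

Expected counts for N = 1263 under a 12:3:1 ratio (total parts = 16):
  white: 1263 × 12/16 = 947.25
  yellow: 1263 × 3/16 = 236.8125
  green: 1263 × 1/16 = 78.9375
Contribution of yellow: (228 − 236.8125)² / 236.8125 = 0.3279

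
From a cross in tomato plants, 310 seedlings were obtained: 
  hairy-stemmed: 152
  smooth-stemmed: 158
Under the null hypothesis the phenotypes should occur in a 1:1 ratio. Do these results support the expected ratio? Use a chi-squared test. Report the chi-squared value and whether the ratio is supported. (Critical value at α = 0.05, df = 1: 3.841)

Expected counts for N = 310 under a 1:1 ratio (total parts = 2):
  hairy-stemmed: 310 × 1/2 = 155
  smooth-stemmed: 310 × 1/2 = 155
χ² = Σ (O − E)² / E
  hairy-stemmed: (152 − 155)² / 155 = 0.0581
  smooth-stemmed: (158 − 155)² / 155 = 0.0581
χ² = 0.0581 + 0.0581 = 0.1162 ≈ 0.116
Degrees of freedom = 2 − 1 = 1; critical value at α = 0.05 is 3.841.
Since 0.116 < 3.841, we fail to reject the null hypothesis — the data are consistent with the 1:1 ratio.

0.116; consistent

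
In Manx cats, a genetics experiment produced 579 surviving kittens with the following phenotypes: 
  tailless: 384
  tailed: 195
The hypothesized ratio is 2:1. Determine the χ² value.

Under the 2:1 hypothesis (Σ ratio = 3, N = 579):
  tailless: 579 × 2/3 = 386
  tailed: 579 × 1/3 = 193
χ² = Σ (O − E)² / E
  tailless: (384 − 386)² / 386 = 0.0104
  tailed: (195 − 193)² / 193 = 0.0207
χ² = 0.0104 + 0.0207 = 0.0311 ≈ 0.031

0.031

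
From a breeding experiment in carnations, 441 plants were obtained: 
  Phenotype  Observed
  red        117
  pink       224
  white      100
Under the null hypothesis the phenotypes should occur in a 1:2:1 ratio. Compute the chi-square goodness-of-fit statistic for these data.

Total ratio parts = 4. Expected numbers out of 441:
  red: 441 × 1/4 = 110.25
  pink: 441 × 2/4 = 220.5
  white: 441 × 1/4 = 110.25
χ² = Σ (O − E)² / E
  red: (117 − 110.25)² / 110.25 = 0.4133
  pink: (224 − 220.5)² / 220.5 = 0.0556
  white: (100 − 110.25)² / 110.25 = 0.9529
χ² = 0.4133 + 0.0556 + 0.9529 = 1.4218 ≈ 1.422

1.422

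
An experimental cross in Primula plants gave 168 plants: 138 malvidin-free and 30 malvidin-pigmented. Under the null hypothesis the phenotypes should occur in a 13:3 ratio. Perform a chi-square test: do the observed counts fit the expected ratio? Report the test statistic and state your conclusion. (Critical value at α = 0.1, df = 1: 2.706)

Under the 13:3 hypothesis (Σ ratio = 16, N = 168):
  malvidin-free: 168 × 13/16 = 136.5
  malvidin-pigmented: 168 × 3/16 = 31.5
χ² = Σ (O − E)² / E
  malvidin-free: (138 − 136.5)² / 136.5 = 0.0165
  malvidin-pigmented: (30 − 31.5)² / 31.5 = 0.0714
χ² = 0.0165 + 0.0714 = 0.0879 ≈ 0.088
Degrees of freedom = 2 − 1 = 1; critical value at α = 0.1 is 2.706.
Since 0.088 < 2.706, we fail to reject the null hypothesis — the data are consistent with the 13:3 ratio.

0.088; consistent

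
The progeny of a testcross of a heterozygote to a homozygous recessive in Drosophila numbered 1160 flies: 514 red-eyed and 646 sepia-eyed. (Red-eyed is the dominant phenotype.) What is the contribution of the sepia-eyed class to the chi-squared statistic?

A testcross of a heterozygote (Aa × aa) gives a 1:1 phenotypic ratio.
Total ratio parts = 2. Expected numbers out of 1160:
  red-eyed: 1160 × 1/2 = 580
  sepia-eyed: 1160 × 1/2 = 580
Contribution of sepia-eyed: (646 − 580)² / 580 = 7.5103

7.510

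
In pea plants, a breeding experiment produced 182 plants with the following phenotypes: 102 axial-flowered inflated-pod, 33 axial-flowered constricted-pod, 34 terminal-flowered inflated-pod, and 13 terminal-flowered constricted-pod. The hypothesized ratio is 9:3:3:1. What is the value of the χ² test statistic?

0.271

Total ratio parts = 16. Expected numbers out of 182:
  axial-flowered inflated-pod: 182 × 9/16 = 102.375
  axial-flowered constricted-pod: 182 × 3/16 = 34.125
  terminal-flowered inflated-pod: 182 × 3/16 = 34.125
  terminal-flowered constricted-pod: 182 × 1/16 = 11.375
χ² = Σ (O − E)² / E
  axial-flowered inflated-pod: (102 − 102.375)² / 102.375 = 0.0014
  axial-flowered constricted-pod: (33 − 34.125)² / 34.125 = 0.0371
  terminal-flowered inflated-pod: (34 − 34.125)² / 34.125 = 0.0005
  terminal-flowered constricted-pod: (13 − 11.375)² / 11.375 = 0.2321
χ² = 0.0014 + 0.0371 + 0.0005 + 0.2321 = 0.2711 ≈ 0.271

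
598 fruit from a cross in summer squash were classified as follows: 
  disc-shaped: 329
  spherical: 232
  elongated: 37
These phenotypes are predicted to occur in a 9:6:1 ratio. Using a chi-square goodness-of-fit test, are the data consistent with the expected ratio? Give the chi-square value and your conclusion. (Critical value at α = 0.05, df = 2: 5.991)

Expected counts for N = 598 under a 9:6:1 ratio (total parts = 16):
  disc-shaped: 598 × 9/16 = 336.375
  spherical: 598 × 6/16 = 224.25
  elongated: 598 × 1/16 = 37.375
χ² = Σ (O − E)² / E
  disc-shaped: (329 − 336.375)² / 336.375 = 0.1617
  spherical: (232 − 224.25)² / 224.25 = 0.2678
  elongated: (37 − 37.375)² / 37.375 = 0.0038
χ² = 0.1617 + 0.2678 + 0.0038 = 0.4333 ≈ 0.433
Degrees of freedom = 3 − 1 = 2; critical value at α = 0.05 is 5.991.
Since 0.433 < 5.991, we fail to reject the null hypothesis — the data are consistent with the 9:6:1 ratio.

0.433; consistent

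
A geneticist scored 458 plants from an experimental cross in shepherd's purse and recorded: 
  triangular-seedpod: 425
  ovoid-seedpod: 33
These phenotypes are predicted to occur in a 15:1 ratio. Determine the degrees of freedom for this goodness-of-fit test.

1

A goodness-of-fit test with 2 phenotype classes has df = 2 − 1 = 1.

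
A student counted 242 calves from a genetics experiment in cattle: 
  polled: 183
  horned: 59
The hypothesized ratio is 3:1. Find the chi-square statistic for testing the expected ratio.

Expected counts for N = 242 under a 3:1 ratio (total parts = 4):
  polled: 242 × 3/4 = 181.5
  horned: 242 × 1/4 = 60.5
χ² = Σ (O − E)² / E
  polled: (183 − 181.5)² / 181.5 = 0.0124
  horned: (59 − 60.5)² / 60.5 = 0.0372
χ² = 0.0124 + 0.0372 = 0.0496 ≈ 0.050

0.050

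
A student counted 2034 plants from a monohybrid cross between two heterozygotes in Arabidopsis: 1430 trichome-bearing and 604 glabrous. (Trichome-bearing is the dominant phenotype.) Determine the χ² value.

For a monohybrid cross between heterozygotes with complete dominance, the expected phenotypic ratio is 3:1.
Expected counts for N = 2034 under a 3:1 ratio (total parts = 4):
  trichome-bearing: 2034 × 3/4 = 1525.5
  glabrous: 2034 × 1/4 = 508.5
χ² = Σ (O − E)² / E
  trichome-bearing: (1430 − 1525.5)² / 1525.5 = 5.9785
  glabrous: (604 − 508.5)² / 508.5 = 17.9356
χ² = 5.9785 + 17.9356 = 23.9141 ≈ 23.914

23.914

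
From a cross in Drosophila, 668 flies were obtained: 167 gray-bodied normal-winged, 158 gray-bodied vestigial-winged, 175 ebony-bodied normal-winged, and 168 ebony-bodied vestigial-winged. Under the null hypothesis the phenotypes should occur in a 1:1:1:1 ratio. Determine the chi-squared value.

The 1:1:1:1 ratio has 4 parts, so with N = 668 the expected counts are:
  gray-bodied normal-winged: 668 × 1/4 = 167
  gray-bodied vestigial-winged: 668 × 1/4 = 167
  ebony-bodied normal-winged: 668 × 1/4 = 167
  ebony-bodied vestigial-winged: 668 × 1/4 = 167
χ² = Σ (O − E)² / E
  gray-bodied normal-winged: (167 − 167)² / 167 = 0.0000
  gray-bodied vestigial-winged: (158 − 167)² / 167 = 0.4850
  ebony-bodied normal-winged: (175 − 167)² / 167 = 0.3832
  ebony-bodied vestigial-winged: (168 − 167)² / 167 = 0.0060
χ² = 0.0000 + 0.4850 + 0.3832 + 0.0060 = 0.8742 ≈ 0.874

0.874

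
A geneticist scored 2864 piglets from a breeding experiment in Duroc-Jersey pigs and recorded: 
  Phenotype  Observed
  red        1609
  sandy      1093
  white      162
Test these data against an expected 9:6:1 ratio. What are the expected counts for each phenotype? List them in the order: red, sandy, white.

1611, 1074, 179

Total ratio parts = 16. Expected numbers out of 2864:
  red: 2864 × 9/16 = 1611
  sandy: 2864 × 6/16 = 1074
  white: 2864 × 1/16 = 179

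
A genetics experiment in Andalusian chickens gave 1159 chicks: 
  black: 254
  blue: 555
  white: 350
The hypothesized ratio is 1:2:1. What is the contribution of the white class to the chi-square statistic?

12.528

Expected counts for N = 1159 under a 1:2:1 ratio (total parts = 4):
  black: 1159 × 1/4 = 289.75
  blue: 1159 × 2/4 = 579.5
  white: 1159 × 1/4 = 289.75
Contribution of white: (350 − 289.75)² / 289.75 = 12.5283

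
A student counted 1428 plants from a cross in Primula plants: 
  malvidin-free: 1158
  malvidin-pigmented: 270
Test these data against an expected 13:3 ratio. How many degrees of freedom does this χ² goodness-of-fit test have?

A goodness-of-fit test with 2 phenotype classes has df = 2 − 1 = 1.

1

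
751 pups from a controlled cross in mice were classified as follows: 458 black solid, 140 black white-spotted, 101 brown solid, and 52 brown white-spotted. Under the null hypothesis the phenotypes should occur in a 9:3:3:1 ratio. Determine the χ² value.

Under the 9:3:3:1 hypothesis (Σ ratio = 16, N = 751):
  black solid: 751 × 9/16 = 422.4375
  black white-spotted: 751 × 3/16 = 140.8125
  brown solid: 751 × 3/16 = 140.8125
  brown white-spotted: 751 × 1/16 = 46.9375
χ² = Σ (O − E)² / E
  black solid: (458 − 422.4375)² / 422.4375 = 2.9938
  black white-spotted: (140 − 140.8125)² / 140.8125 = 0.0047
  brown solid: (101 − 140.8125)² / 140.8125 = 11.2564
  brown white-spotted: (52 − 46.9375)² / 46.9375 = 0.5460
χ² = 2.9938 + 0.0047 + 11.2564 + 0.5460 = 14.8009 ≈ 14.801

14.801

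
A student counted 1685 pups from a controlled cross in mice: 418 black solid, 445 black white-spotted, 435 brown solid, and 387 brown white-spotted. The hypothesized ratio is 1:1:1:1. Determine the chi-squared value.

4.598

Total ratio parts = 4. Expected numbers out of 1685:
  black solid: 1685 × 1/4 = 421.25
  black white-spotted: 1685 × 1/4 = 421.25
  brown solid: 1685 × 1/4 = 421.25
  brown white-spotted: 1685 × 1/4 = 421.25
χ² = Σ (O − E)² / E
  black solid: (418 − 421.25)² / 421.25 = 0.0251
  black white-spotted: (445 − 421.25)² / 421.25 = 1.3390
  brown solid: (435 − 421.25)² / 421.25 = 0.4488
  brown white-spotted: (387 − 421.25)² / 421.25 = 2.7847
χ² = 0.0251 + 1.3390 + 0.4488 + 2.7847 = 4.5976 ≈ 4.598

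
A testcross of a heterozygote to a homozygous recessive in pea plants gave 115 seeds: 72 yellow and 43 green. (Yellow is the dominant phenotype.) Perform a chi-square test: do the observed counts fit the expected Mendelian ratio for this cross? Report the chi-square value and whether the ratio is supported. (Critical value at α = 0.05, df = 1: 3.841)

A testcross of a heterozygote (Aa × aa) gives a 1:1 phenotypic ratio.
The 1:1 ratio has 2 parts, so with N = 115 the expected counts are:
  yellow: 115 × 1/2 = 57.5
  green: 115 × 1/2 = 57.5
χ² = Σ (O − E)² / E
  yellow: (72 − 57.5)² / 57.5 = 3.6565
  green: (43 − 57.5)² / 57.5 = 3.6565
χ² = 3.6565 + 3.6565 = 7.313
Degrees of freedom = 2 − 1 = 1; critical value at α = 0.05 is 3.841.
Since 7.313 > 3.841, we reject the null hypothesis — the data do not fit the 1:1 ratio.

7.313; not consistent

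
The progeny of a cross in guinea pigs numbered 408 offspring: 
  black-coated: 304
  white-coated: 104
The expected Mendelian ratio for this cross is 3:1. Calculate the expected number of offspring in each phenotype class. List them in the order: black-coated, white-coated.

Under the 3:1 hypothesis (Σ ratio = 4, N = 408):
  black-coated: 408 × 3/4 = 306
  white-coated: 408 × 1/4 = 102

306, 102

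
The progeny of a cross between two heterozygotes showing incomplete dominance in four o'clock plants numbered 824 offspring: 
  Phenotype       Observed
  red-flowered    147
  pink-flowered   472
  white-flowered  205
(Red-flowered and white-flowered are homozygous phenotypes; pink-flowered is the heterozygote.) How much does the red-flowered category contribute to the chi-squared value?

16.898

With incomplete dominance, a heterozygote × heterozygote cross gives a 1:2:1 phenotypic ratio.
Under the 1:2:1 hypothesis (Σ ratio = 4, N = 824):
  red-flowered: 824 × 1/4 = 206
  pink-flowered: 824 × 2/4 = 412
  white-flowered: 824 × 1/4 = 206
Contribution of red-flowered: (147 − 206)² / 206 = 16.8981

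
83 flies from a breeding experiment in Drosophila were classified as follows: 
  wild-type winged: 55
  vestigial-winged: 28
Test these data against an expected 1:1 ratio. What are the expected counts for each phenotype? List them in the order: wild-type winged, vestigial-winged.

41.5, 41.5

Total ratio parts = 2. Expected numbers out of 83:
  wild-type winged: 83 × 1/2 = 41.5
  vestigial-winged: 83 × 1/2 = 41.5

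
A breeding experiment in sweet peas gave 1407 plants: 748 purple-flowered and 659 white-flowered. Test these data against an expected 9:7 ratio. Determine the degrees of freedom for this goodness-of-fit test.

1

A goodness-of-fit test with 2 phenotype classes has df = 2 − 1 = 1.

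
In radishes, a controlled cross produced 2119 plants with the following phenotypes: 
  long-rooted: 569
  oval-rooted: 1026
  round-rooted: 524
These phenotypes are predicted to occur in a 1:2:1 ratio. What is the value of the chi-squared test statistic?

Expected counts for N = 2119 under a 1:2:1 ratio (total parts = 4):
  long-rooted: 2119 × 1/4 = 529.75
  oval-rooted: 2119 × 2/4 = 1059.5
  round-rooted: 2119 × 1/4 = 529.75
χ² = Σ (O − E)² / E
  long-rooted: (569 − 529.75)² / 529.75 = 2.9081
  oval-rooted: (1026 − 1059.5)² / 1059.5 = 1.0592
  round-rooted: (524 − 529.75)² / 529.75 = 0.0624
χ² = 2.9081 + 1.0592 + 0.0624 = 4.0297 ≈ 4.030

4.030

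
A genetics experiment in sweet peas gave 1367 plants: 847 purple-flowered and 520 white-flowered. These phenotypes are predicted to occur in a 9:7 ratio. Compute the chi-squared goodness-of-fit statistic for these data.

Expected counts for N = 1367 under a 9:7 ratio (total parts = 16):
  purple-flowered: 1367 × 9/16 = 768.9375
  white-flowered: 1367 × 7/16 = 598.0625
χ² = Σ (O − E)² / E
  purple-flowered: (847 − 768.9375)² / 768.9375 = 7.9249
  white-flowered: (520 − 598.0625)² / 598.0625 = 10.1892
χ² = 7.9249 + 10.1892 = 18.1141 ≈ 18.114

18.114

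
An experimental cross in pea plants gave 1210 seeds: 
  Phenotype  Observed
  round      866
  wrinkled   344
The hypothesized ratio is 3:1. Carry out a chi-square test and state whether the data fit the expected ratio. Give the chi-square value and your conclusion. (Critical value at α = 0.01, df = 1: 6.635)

Total ratio parts = 4. Expected numbers out of 1210:
  round: 1210 × 3/4 = 907.5
  wrinkled: 1210 × 1/4 = 302.5
χ² = Σ (O − E)² / E
  round: (866 − 907.5)² / 907.5 = 1.8978
  wrinkled: (344 − 302.5)² / 302.5 = 5.6934
χ² = 1.8978 + 5.6934 = 7.5912 ≈ 7.591
Degrees of freedom = 2 − 1 = 1; critical value at α = 0.01 is 6.635.
Since 7.591 > 6.635, we reject the null hypothesis — the data do not fit the 3:1 ratio.

7.591; not consistent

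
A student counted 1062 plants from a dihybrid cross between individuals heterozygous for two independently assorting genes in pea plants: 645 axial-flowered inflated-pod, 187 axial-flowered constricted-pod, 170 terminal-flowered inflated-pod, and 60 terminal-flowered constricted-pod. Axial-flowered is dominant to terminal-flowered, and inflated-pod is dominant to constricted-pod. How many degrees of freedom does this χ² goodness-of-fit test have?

3

A dihybrid F₂ with independent assortment and complete dominance at both loci gives a 9:3:3:1 phenotypic ratio.
A goodness-of-fit test with 4 phenotype classes has df = 4 − 1 = 3.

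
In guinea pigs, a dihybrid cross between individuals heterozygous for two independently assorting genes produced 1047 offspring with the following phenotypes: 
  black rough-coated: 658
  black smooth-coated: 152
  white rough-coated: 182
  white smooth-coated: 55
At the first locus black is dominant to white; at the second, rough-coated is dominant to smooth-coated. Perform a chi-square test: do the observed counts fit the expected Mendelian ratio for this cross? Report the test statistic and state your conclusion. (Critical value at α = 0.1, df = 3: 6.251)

A dihybrid F₂ with independent assortment and complete dominance at both loci gives a 9:3:3:1 phenotypic ratio.
Expected counts for N = 1047 under a 9:3:3:1 ratio (total parts = 16):
  black rough-coated: 1047 × 9/16 = 588.9375
  black smooth-coated: 1047 × 3/16 = 196.3125
  white rough-coated: 1047 × 3/16 = 196.3125
  white smooth-coated: 1047 × 1/16 = 65.4375
χ² = Σ (O − E)² / E
  black rough-coated: (658 − 588.9375)² / 588.9375 = 8.0987
  black smooth-coated: (152 − 196.3125)² / 196.3125 = 10.0024
  white rough-coated: (182 − 196.3125)² / 196.3125 = 1.0435
  white smooth-coated: (55 − 65.4375)² / 65.4375 = 1.6648
χ² = 8.0987 + 10.0024 + 1.0435 + 1.6648 = 20.8094 ≈ 20.809
Degrees of freedom = 4 − 1 = 3; critical value at α = 0.1 is 6.251.
Since 20.809 > 6.251, we reject the null hypothesis — the data do not fit the 9:3:3:1 ratio.

20.809; not consistent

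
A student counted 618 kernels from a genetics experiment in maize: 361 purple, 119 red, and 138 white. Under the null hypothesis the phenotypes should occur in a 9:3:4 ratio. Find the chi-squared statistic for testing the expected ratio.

Expected counts for N = 618 under a 9:3:4 ratio (total parts = 16):
  purple: 618 × 9/16 = 347.625
  red: 618 × 3/16 = 115.875
  white: 618 × 4/16 = 154.5
χ² = Σ (O − E)² / E
  purple: (361 − 347.625)² / 347.625 = 0.5146
  red: (119 − 115.875)² / 115.875 = 0.0843
  white: (138 − 154.5)² / 154.5 = 1.7621
χ² = 0.5146 + 0.0843 + 1.7621 = 2.361

2.361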